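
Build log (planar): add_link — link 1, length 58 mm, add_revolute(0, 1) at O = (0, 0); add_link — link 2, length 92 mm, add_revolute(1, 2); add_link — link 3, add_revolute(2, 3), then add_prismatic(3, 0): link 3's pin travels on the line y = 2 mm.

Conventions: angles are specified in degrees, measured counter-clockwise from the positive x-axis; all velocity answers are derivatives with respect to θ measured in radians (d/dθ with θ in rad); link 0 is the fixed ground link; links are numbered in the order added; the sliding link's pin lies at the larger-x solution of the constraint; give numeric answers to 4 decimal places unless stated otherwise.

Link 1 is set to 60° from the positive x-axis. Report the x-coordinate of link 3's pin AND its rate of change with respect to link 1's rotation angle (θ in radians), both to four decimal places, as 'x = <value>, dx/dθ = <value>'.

geometry: r = 58 mm, L = 92 mm, e = 2 mm
crank pin P = (r cos θ, r sin θ) = (29.000000, 50.229473)
h = r sin θ − e = 50.229473 − 2 = 48.229473
x = r cos θ + √(L² − h²) = 29.000000 + 78.344865 = 107.344865
dx/dθ = −r sin θ − h·r cos θ/√(L² − h²) (θ in radians; h = 48.229473) = -68.082012

x = 107.3449, dx/dθ = -68.0820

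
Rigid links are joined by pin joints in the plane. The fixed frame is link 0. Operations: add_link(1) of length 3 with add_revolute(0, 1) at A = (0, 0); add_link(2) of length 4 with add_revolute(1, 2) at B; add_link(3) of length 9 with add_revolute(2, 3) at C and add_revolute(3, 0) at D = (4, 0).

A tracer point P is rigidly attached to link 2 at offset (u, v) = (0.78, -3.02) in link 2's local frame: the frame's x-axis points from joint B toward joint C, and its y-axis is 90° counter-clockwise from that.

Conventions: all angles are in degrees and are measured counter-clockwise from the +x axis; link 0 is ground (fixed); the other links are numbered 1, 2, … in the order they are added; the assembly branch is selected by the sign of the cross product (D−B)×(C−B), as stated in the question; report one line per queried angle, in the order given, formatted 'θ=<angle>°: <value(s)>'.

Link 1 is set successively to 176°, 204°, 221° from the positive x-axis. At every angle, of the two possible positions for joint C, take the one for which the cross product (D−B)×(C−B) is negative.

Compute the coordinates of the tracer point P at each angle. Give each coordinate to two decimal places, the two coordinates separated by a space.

A=(0,0), D=(4.00,0)
θ=176°: B = A + 3.00·(cos176°, sin176°) = (-2.9927, 0.2093)
θ=176°: |BD| = 6.9958
θ=176°: circle(B,4.00) ∩ circle(D,9.00): a=-1.1477, h=3.8318
θ=176°:   candidates: C₊=(-4.0253,4.0737) cross=26.807; C₋=(-4.2545,-3.5865) cross=-26.807
θ=176°:   branch - wants cross < 0 → take C=(-4.2545,-3.5865) (cross=-26.807)
θ=176°: ex = (C−B)/|BC| = (-0.3155,-0.9489); ey = (0.9489,-0.3155)
θ=176°: P = B + 0.78·ex + -3.02·ey = (-6.1045,0.4218)
θ=204°: B = A + 3.00·(cos204°, sin204°) = (-2.7406, -1.2202)
θ=204°: |BD| = 6.8502
θ=204°: circle(B,4.00) ∩ circle(D,9.00): a=-1.3193, h=3.7762
θ=204°:   candidates: C₊=(-4.7115,2.2606) cross=25.867; C₋=(-3.3662,-5.1710) cross=-25.867
θ=204°:   branch - wants cross < 0 → take C=(-3.3662,-5.1710) (cross=-25.867)
θ=204°: ex = (C−B)/|BC| = (-0.1564,-0.9877); ey = (0.9877,-0.1564)
θ=204°: P = B + 0.78·ex + -3.02·ey = (-5.8455,-1.5183)
θ=221°: B = A + 3.00·(cos221°, sin221°) = (-2.2641, -1.9682)
θ=221°: |BD| = 6.5661
θ=221°: circle(B,4.00) ∩ circle(D,9.00): a=-1.6667, h=3.6362
θ=221°:   candidates: C₊=(-4.9441,1.0013) cross=23.876; C₋=(-2.7642,-5.9368) cross=-23.876
θ=221°:   branch - wants cross < 0 → take C=(-2.7642,-5.9368) (cross=-23.876)
θ=221°: ex = (C−B)/|BC| = (-0.1250,-0.9922); ey = (0.9922,-0.1250)
θ=221°: P = B + 0.78·ex + -3.02·ey = (-5.3579,-2.3645)

θ=176°: -6.10 0.42
θ=204°: -5.85 -1.52
θ=221°: -5.36 -2.36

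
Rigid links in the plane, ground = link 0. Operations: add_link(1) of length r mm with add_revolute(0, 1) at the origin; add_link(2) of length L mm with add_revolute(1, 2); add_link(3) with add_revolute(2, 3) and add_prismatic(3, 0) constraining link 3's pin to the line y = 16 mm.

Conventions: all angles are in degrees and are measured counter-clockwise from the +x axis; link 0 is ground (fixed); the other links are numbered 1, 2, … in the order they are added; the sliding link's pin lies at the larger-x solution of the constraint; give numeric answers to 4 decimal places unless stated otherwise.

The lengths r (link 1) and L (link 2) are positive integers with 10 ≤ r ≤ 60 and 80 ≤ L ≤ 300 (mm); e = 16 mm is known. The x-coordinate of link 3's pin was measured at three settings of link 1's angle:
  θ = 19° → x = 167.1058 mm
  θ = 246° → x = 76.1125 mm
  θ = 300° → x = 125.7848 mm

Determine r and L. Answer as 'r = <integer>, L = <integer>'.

constraint per measurement: (x − r cos θ)² + (r sin θ − e)² = L²
subtracting the θ₁ and θ₂ equations cancels the r² and L² terms:
r = (x₁² − x₂²) / (2[(x₁cos θ₁ + e sin θ₁) − (x₂cos θ₂ + e sin θ₂)]) = 53.0000 → r = 53
L² = (x₁ − r cos θ₁)² + (r sin θ₁ − e)² = 13689.0112 → L = 117.0000 → L = 117
check at θ₃=300°: x = 125.7848 (printed 125.7848) ✓

r = 53, L = 117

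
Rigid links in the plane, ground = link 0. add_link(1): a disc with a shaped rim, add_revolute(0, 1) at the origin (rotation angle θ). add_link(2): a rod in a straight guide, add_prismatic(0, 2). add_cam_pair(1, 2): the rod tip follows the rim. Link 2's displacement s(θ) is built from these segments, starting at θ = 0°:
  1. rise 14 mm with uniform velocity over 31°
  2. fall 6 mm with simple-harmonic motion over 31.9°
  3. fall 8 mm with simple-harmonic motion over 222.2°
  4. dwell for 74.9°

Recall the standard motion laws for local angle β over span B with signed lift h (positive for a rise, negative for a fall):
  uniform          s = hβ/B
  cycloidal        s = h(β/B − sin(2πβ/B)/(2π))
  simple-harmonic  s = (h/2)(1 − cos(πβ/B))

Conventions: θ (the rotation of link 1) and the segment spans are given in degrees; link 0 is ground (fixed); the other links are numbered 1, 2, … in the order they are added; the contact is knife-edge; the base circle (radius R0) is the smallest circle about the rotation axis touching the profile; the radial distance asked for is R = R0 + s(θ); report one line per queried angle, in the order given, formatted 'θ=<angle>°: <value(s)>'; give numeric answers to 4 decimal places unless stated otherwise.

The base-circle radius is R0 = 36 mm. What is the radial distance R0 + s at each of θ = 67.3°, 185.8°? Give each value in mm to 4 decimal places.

segment 1 (0° to 31°, uniform, h = 14) is passed completely: s = 0.0000 + (14) = 14.0000
segment 2 (31° to 62.9°, simple-harmonic, h = -6) is passed completely: s = 14.0000 + (-6) = 8.0000
θ = 67.3° falls in segment 3 (62.9° to 285.1°, simple-harmonic, h = -8): β = 67.3 − 62.9 = 4.4°, B = 222.2°; Δs = -8/2·(1 − cos(π·0.0198)) = -0.0077; s = 8.0000 − 0.0077 = 7.9923
θ = 185.8° falls in segment 3 (62.9° to 285.1°, simple-harmonic, h = -8): β = 185.8 − 62.9 = 122.9°, B = 222.2°; Δs = -8/2·(1 − cos(π·0.5531)) = -4.6642; s = 8.0000 − 4.6642 = 3.3358
θ=67.3°: R = R0 + s = 36 + 7.9923 = 43.9923
θ=185.8°: R = R0 + s = 36 + 3.3358 = 39.3358

θ=67.3°: 43.9923
θ=185.8°: 39.3358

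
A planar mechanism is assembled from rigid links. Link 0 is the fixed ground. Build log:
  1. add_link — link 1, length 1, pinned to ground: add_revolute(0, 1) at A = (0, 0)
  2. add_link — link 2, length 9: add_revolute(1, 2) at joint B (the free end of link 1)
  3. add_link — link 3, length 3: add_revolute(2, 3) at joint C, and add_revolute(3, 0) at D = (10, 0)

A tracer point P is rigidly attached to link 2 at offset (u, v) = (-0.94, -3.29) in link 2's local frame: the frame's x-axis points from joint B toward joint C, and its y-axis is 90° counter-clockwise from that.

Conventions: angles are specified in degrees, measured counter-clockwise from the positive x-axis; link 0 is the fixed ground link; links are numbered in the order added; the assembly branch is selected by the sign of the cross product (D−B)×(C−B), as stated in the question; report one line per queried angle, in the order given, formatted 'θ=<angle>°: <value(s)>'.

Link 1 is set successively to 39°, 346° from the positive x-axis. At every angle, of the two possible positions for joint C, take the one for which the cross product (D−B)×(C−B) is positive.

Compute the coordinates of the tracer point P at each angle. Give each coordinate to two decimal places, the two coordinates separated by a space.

A=(0,0), D=(10.00,0)
θ=39°: B = A + 1.00·(cos39°, sin39°) = (0.7771, 0.6293)
θ=39°: |BD| = 9.2443
θ=39°: circle(B,9.00) ∩ circle(D,3.00): a=8.5164, h=2.9104
θ=39°:   candidates: C₊=(9.4720,2.9532) cross=26.904; C₋=(9.0757,-2.8541) cross=-26.904
θ=39°:   branch + wants cross > 0 → take C=(9.4720,2.9532) (cross=26.904)
θ=39°: ex = (C−B)/|BC| = (0.9661,0.2582); ey = (-0.2582,0.9661)
θ=39°: P = B + -0.94·ex + -3.29·ey = (0.7185,-2.7918)
θ=346°: B = A + 1.00·(cos346°, sin346°) = (0.9703, -0.2419)
θ=346°: |BD| = 9.0329
θ=346°: circle(B,9.00) ∩ circle(D,3.00): a=8.5019, h=2.9526
θ=346°:   candidates: C₊=(9.3901,2.9373) cross=26.671; C₋=(9.5482,-2.9658) cross=-26.671
θ=346°:   branch + wants cross > 0 → take C=(9.3901,2.9373) (cross=26.671)
θ=346°: ex = (C−B)/|BC| = (0.9355,0.3533); ey = (-0.3533,0.9355)
θ=346°: P = B + -0.94·ex + -3.29·ey = (1.2531,-3.6519)

θ=39°: 0.72 -2.79
θ=346°: 1.25 -3.65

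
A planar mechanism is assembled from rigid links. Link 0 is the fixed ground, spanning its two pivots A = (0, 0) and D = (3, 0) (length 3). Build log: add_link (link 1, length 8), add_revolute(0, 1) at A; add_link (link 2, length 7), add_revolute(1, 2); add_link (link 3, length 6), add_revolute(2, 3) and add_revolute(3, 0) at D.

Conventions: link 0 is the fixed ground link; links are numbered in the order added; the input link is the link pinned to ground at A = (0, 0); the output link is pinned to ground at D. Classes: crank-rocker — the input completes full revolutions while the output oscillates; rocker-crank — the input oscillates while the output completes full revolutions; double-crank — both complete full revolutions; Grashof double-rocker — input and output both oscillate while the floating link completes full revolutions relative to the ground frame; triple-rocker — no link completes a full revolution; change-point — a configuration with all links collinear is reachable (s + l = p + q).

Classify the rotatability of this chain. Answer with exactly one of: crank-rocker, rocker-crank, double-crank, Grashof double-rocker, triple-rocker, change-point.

lengths: ground=3, input=8, coupler=7, output=6
sorted: s=3 (shortest), l=8 (longest), p+q=13
s + l = 11 vs p + q = 13
s + l < p + q (Grashof) with shortest = ground link → double-crank

double-crank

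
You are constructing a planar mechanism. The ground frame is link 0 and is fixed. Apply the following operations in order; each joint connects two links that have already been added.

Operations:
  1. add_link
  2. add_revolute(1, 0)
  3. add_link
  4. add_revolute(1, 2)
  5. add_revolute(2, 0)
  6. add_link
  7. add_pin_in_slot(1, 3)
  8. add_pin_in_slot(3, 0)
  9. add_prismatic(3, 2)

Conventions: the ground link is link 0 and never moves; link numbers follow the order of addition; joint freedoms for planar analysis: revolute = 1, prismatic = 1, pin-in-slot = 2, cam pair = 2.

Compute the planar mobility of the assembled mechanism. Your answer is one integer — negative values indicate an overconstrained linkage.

ground; <1,0,0>
#1 <2,0,0>
R:1↔0 J1 <2,1,0>
#2 <3,1,0>
R:1↔2 J1 <3,2,0>
R:2↔0 J1 <3,3,0>
#3 <4,3,0>
PS:1↔3 J2 <4,3,1>
PS:3↔0 J2 <4,3,2>
P:3↔2 J1 <4,4,2>
3×3 − 2×4 − 1×2 = -1

M = -1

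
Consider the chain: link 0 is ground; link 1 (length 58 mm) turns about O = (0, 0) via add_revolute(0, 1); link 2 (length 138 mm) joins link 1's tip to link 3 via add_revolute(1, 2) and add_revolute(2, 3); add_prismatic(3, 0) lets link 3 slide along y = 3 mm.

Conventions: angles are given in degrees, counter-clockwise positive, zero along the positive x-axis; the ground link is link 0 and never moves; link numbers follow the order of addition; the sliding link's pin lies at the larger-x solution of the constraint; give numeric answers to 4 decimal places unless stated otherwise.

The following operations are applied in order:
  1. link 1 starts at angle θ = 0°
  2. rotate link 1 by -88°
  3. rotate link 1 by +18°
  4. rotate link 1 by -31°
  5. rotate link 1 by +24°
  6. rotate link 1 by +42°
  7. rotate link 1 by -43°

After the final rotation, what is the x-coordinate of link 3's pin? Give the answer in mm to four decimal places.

geometry: r = 58 mm, L = 138 mm, e = 3 mm; θ starts at 0°
rotate link 1 by -88°: θ ← 0° -88° = -88°
rotate link 1 by +18°: θ ← -88° +18° = -70°
rotate link 1 by -31°: θ ← -70° -31° = -101°
rotate link 1 by +24°: θ ← -101° +24° = -77°
rotate link 1 by +42°: θ ← -77° +42° = -35°
rotate link 1 by -43°: θ ← -35° -43° = -78°
crank pin P = (r cos θ, r sin θ) = (12.058878, -56.732561)
h = r sin θ − e = -56.732561 − 3 = -59.732561
x = r cos θ + √(L² − h²) = 12.058878 + 124.402657 = 136.461535

136.4615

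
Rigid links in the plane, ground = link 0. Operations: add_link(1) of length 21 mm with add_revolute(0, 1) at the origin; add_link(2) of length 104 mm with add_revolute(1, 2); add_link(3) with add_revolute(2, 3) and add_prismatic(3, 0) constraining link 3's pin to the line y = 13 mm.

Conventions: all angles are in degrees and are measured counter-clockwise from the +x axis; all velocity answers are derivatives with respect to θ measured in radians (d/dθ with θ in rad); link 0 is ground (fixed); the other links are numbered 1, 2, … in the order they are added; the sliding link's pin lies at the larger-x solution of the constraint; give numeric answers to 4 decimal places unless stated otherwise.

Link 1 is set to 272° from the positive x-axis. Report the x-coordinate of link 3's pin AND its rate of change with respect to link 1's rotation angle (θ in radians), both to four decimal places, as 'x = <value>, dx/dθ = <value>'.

geometry: r = 21 mm, L = 104 mm, e = 13 mm
crank pin P = (r cos θ, r sin θ) = (0.732889, -20.987207)
h = r sin θ − e = -20.987207 − 13 = -33.987207
x = r cos θ + √(L² − h²) = 0.732889 + 98.289723 = 99.022613
dx/dθ = −r sin θ − h·r cos θ/√(L² − h²) (θ in radians; h = -33.987207) = 21.240630

x = 99.0226, dx/dθ = 21.2406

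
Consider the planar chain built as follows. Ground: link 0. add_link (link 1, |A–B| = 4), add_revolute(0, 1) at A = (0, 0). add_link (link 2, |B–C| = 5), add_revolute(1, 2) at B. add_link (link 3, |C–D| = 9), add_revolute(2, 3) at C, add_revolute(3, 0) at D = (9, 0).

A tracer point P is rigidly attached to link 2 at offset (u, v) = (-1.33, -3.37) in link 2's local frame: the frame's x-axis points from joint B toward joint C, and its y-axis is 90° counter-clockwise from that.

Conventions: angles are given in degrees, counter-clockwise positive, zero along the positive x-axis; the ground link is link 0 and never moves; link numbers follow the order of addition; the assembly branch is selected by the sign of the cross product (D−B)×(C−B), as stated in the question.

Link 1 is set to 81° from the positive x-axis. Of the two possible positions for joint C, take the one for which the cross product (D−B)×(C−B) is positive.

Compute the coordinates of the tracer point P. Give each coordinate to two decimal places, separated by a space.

A=(0,0), D=(9.00,0)
B = A + 4.00·(cos81°, sin81°) = (0.6257, 3.9508)
|BD| = 9.2594
circle(B,5.00) ∩ circle(D,9.00): a=1.6058, h=4.7351
  candidates: C₊=(4.0984,7.5481) cross=43.845; C₋=(0.0576,-1.0169) cross=-43.845
  branch + wants cross > 0 → take C=(4.0984,7.5481) (cross=43.845)
ex = (C−B)/|BC| = (0.6945,0.7195); ey = (-0.7195,0.6945)
P = B + -1.33·ex + -3.37·ey = (2.1266,0.6533)

2.13 0.65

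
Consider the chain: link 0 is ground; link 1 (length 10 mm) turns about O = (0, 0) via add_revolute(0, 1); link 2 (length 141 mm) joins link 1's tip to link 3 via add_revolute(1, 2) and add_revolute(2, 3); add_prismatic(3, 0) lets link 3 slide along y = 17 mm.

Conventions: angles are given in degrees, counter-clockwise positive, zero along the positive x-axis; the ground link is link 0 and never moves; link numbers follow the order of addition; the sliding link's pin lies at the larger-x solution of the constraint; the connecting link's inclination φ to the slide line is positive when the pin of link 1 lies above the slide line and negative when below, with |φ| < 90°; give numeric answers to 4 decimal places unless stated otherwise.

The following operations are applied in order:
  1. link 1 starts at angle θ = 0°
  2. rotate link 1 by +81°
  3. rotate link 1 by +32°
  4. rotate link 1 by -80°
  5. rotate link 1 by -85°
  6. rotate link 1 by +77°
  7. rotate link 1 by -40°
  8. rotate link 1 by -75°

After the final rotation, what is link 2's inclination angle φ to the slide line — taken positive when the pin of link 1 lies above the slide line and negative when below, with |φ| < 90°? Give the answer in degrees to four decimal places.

geometry: r = 10 mm, L = 141 mm, e = 17 mm; θ starts at 0°
rotate link 1 by +81°: θ ← 0° +81° = 81°
rotate link 1 by +32°: θ ← 81° +32° = 113°
rotate link 1 by -80°: θ ← 113° -80° = 33°
rotate link 1 by -85°: θ ← 33° -85° = -52°
rotate link 1 by +77°: θ ← -52° +77° = 25°
rotate link 1 by -40°: θ ← 25° -40° = -15°
rotate link 1 by -75°: θ ← -15° -75° = -90°
h = r sin θ − e = -10.000000 − 17 = -27.000000
sin φ = h / L = -27.000000 / 141 = -0.19148936
φ = arcsin(-0.19148936) = -11.039714°

-11.0397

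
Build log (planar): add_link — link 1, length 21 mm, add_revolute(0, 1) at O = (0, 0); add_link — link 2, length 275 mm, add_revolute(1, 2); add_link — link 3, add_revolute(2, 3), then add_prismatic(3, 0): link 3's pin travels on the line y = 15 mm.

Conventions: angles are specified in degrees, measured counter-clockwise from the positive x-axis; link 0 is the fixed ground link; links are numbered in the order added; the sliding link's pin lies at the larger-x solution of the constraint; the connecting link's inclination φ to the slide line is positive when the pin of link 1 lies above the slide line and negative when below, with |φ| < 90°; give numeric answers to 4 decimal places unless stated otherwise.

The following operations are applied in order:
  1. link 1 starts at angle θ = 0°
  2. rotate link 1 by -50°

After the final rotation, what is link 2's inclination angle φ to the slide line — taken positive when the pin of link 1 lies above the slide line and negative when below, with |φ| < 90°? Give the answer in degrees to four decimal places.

geometry: r = 21 mm, L = 275 mm, e = 15 mm; θ starts at 0°
rotate link 1 by -50°: θ ← 0° -50° = -50°
h = r sin θ − e = -16.086933 − 15 = -31.086933
sin φ = h / L = -31.086933 / 275 = -0.11304339
φ = arcsin(-0.11304339) = -6.490784°

-6.4908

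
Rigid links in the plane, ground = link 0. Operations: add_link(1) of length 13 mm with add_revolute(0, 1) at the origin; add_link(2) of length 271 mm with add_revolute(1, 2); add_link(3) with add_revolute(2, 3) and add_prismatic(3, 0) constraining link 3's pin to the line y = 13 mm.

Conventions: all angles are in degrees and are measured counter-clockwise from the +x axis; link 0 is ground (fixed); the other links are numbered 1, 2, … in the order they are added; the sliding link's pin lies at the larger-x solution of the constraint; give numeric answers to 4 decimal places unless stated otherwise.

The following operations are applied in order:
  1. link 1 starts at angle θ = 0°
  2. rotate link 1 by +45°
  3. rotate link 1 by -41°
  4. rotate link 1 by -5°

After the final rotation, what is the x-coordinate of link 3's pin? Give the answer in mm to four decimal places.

geometry: r = 13 mm, L = 271 mm, e = 13 mm; θ starts at 0°
rotate link 1 by +45°: θ ← 0° +45° = 45°
rotate link 1 by -41°: θ ← 45° -41° = 4°
rotate link 1 by -5°: θ ← 4° -5° = -1°
crank pin P = (r cos θ, r sin θ) = (12.998020, -0.226881)
h = r sin θ − e = -0.226881 − 13 = -13.226881
x = r cos θ + √(L² − h²) = 12.998020 + 270.677021 = 283.675041

283.6750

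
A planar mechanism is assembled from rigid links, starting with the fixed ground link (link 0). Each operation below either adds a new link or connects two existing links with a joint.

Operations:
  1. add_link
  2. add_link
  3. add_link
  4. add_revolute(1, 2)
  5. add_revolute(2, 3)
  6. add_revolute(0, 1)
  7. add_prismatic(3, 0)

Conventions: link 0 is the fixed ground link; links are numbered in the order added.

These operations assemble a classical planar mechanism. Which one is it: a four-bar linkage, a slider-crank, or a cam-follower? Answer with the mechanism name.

links: 4 (incl. ground); joints: 3 revolute, 1 prismatic, 0 higher (cam) pair, forming one closed loop
4 links, 3 revolutes + 1 prismatic in one loop → slider-crank

slider-crank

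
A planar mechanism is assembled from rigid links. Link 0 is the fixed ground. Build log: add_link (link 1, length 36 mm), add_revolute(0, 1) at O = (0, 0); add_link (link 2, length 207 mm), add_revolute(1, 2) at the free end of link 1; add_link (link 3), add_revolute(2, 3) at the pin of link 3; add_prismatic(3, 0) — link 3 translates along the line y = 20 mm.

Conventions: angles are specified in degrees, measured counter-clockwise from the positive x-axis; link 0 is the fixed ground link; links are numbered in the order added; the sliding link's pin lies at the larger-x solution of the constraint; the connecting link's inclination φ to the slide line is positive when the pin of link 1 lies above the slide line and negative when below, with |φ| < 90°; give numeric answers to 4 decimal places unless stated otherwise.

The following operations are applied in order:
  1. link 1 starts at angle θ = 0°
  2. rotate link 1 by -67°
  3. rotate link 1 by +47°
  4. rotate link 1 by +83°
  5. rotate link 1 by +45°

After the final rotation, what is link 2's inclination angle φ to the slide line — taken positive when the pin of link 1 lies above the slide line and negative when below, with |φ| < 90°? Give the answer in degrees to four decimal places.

geometry: r = 36 mm, L = 207 mm, e = 20 mm; θ starts at 0°
rotate link 1 by -67°: θ ← 0° -67° = -67°
rotate link 1 by +47°: θ ← -67° +47° = -20°
rotate link 1 by +83°: θ ← -20° +83° = 63°
rotate link 1 by +45°: θ ← 63° +45° = 108°
h = r sin θ − e = 34.238035 − 20 = 14.238035
sin φ = h / L = 14.238035 / 207 = 0.06878278
φ = arcsin(0.06878278) = 3.944077°

3.9441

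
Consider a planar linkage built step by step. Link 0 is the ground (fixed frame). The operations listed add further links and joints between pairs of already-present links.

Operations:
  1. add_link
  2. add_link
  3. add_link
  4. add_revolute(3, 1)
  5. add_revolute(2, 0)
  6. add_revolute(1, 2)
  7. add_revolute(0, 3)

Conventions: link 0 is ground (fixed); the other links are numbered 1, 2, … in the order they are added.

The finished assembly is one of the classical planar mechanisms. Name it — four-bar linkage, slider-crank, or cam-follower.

links: 4 (incl. ground); joints: 4 revolute, 0 prismatic, 0 higher (cam) pair, forming one closed loop
4 links in a single 4R loop → four-bar linkage

four-bar linkage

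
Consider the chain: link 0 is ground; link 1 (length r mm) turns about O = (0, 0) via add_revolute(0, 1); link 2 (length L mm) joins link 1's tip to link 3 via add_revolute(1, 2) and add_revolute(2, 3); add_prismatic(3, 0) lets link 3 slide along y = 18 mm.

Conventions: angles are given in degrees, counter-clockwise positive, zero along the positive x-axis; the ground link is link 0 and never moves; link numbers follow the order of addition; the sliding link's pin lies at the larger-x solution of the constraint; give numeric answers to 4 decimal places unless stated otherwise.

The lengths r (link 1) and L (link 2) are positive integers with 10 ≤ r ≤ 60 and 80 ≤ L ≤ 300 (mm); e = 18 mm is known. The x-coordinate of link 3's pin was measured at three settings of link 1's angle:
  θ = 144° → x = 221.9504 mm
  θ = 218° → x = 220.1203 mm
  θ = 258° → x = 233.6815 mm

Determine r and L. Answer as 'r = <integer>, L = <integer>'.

constraint per measurement: (x − r cos θ)² + (r sin θ − e)² = L²
subtracting the θ₁ and θ₂ equations cancels the r² and L² terms:
r = (x₁² − x₂²) / (2[(x₁cos θ₁ + e sin θ₁) − (x₂cos θ₂ + e sin θ₂)]) = 26.0013 → r = 26
L² = (x₁ − r cos θ₁)² + (r sin θ₁ − e)² = 59049.0186 → L = 243.0000 → L = 243
check at θ₃=258°: x = 233.6815 (printed 233.6815) ✓

r = 26, L = 243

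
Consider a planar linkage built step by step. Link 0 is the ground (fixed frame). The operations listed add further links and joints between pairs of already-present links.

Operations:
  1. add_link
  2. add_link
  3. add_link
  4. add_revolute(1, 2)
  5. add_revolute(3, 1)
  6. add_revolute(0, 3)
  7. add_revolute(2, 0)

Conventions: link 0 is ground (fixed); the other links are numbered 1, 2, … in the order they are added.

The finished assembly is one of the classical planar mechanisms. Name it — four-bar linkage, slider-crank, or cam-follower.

links: 4 (incl. ground); joints: 4 revolute, 0 prismatic, 0 higher (cam) pair, forming one closed loop
4 links in a single 4R loop → four-bar linkage

four-bar linkage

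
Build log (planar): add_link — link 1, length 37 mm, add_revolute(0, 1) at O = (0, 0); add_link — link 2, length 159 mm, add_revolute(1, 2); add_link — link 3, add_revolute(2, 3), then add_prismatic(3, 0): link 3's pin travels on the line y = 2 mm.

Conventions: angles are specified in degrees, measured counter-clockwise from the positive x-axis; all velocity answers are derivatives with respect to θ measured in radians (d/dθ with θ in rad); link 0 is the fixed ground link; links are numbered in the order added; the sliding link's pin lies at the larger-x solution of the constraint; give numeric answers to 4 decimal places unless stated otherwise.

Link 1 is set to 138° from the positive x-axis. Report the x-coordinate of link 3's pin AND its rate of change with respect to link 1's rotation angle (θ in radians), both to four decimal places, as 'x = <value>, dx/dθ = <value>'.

geometry: r = 37 mm, L = 159 mm, e = 2 mm
crank pin P = (r cos θ, r sin θ) = (-27.496359, 24.757832)
h = r sin θ − e = 24.757832 − 2 = 22.757832
x = r cos θ + √(L² − h²) = -27.496359 + 157.362896 = 129.866538
dx/dθ = −r sin θ − h·r cos θ/√(L² − h²) (θ in radians; h = 22.757832) = -20.781307

x = 129.8665, dx/dθ = -20.7813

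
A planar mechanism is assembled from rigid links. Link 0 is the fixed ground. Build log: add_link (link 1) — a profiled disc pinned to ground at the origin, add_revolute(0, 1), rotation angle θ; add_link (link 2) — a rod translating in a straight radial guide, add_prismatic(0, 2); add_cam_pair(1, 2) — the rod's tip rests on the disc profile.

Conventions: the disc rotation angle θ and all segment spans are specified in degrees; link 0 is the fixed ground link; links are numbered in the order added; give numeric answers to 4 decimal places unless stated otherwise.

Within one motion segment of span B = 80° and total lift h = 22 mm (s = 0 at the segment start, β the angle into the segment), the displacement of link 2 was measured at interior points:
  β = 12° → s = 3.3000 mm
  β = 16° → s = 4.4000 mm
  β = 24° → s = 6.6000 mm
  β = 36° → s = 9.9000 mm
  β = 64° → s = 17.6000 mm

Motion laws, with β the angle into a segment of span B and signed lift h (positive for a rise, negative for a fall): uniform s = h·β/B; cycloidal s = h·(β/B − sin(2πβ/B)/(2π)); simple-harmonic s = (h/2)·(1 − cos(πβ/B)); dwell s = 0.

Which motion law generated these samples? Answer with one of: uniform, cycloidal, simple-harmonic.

candidates at β/B = r: uniform s = h·r (linear in β); cycloidal s = h·(r − sin(2πr)/(2π)); simple-harmonic s = (h/2)(1 − cos(πr))
β=12°: printed 3.3000 | uniform 3.3000, cycloidal 0.4673, simple-harmonic 1.1989
β=16°: printed 4.4000 | uniform 4.4000, cycloidal 1.0700, simple-harmonic 2.1008
β=24°: printed 6.6000 | uniform 6.6000, cycloidal 3.2700, simple-harmonic 4.5344
β=36°: printed 9.9000 | uniform 9.9000, cycloidal 8.8180, simple-harmonic 9.2792
β=64°: printed 17.6000 | uniform 17.6000, cycloidal 20.9300, simple-harmonic 19.8992
only one law matches every sample → uniform

uniform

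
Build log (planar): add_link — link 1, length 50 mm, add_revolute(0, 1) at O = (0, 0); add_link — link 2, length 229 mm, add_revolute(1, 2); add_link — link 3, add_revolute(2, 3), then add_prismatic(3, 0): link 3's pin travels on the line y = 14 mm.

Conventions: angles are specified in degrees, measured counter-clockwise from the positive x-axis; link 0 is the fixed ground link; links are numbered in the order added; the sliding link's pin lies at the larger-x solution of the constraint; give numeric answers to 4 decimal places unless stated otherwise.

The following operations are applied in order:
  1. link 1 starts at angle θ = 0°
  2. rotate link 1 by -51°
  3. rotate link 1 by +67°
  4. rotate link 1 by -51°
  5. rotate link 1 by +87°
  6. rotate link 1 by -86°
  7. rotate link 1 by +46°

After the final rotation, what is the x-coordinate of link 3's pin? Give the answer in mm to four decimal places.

geometry: r = 50 mm, L = 229 mm, e = 14 mm; θ starts at 0°
rotate link 1 by -51°: θ ← 0° -51° = -51°
rotate link 1 by +67°: θ ← -51° +67° = 16°
rotate link 1 by -51°: θ ← 16° -51° = -35°
rotate link 1 by +87°: θ ← -35° +87° = 52°
rotate link 1 by -86°: θ ← 52° -86° = -34°
rotate link 1 by +46°: θ ← -34° +46° = 12°
crank pin P = (r cos θ, r sin θ) = (48.907380, 10.395585)
h = r sin θ − e = 10.395585 − 14 = -3.604415
x = r cos θ + √(L² − h²) = 48.907380 + 228.971632 = 277.879012

277.8790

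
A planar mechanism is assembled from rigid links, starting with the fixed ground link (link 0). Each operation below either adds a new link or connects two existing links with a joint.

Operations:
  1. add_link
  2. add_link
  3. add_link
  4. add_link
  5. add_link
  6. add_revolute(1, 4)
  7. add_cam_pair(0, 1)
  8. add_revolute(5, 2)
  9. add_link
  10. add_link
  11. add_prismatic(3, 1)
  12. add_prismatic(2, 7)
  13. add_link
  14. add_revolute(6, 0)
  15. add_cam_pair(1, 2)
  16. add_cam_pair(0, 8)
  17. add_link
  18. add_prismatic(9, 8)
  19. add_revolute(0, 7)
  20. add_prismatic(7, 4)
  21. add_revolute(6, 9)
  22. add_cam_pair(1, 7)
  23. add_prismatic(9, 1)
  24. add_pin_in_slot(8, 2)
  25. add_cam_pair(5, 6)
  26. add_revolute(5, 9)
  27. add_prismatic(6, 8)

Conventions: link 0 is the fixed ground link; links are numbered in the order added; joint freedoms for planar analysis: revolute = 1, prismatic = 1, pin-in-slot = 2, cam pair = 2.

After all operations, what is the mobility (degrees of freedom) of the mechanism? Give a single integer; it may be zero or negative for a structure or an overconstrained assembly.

ground; <1,0,0>
#1 <2,0,0>
#2 <3,0,0>
#3 <4,0,0>
#4 <5,0,0>
#5 <6,0,0>
R:1↔4 J1 <6,1,0>
C:0↔1 J2 <6,1,1>
R:5↔2 J1 <6,2,1>
#6 <7,2,1>
#7 <8,2,1>
P:3↔1 J1 <8,3,1>
P:2↔7 J1 <8,4,1>
#8 <9,4,1>
R:6↔0 J1 <9,5,1>
C:1↔2 J2 <9,5,2>
C:0↔8 J2 <9,5,3>
#9 <10,5,3>
P:9↔8 J1 <10,6,3>
R:0↔7 J1 <10,7,3>
P:7↔4 J1 <10,8,3>
R:6↔9 J1 <10,9,3>
C:1↔7 J2 <10,9,4>
P:9↔1 J1 <10,10,4>
PS:8↔2 J2 <10,10,5>
C:5↔6 J2 <10,10,6>
R:5↔9 J1 <10,11,6>
P:6↔8 J1 <10,12,6>
3×9 − 2×12 − 1×6 = -3

M = -3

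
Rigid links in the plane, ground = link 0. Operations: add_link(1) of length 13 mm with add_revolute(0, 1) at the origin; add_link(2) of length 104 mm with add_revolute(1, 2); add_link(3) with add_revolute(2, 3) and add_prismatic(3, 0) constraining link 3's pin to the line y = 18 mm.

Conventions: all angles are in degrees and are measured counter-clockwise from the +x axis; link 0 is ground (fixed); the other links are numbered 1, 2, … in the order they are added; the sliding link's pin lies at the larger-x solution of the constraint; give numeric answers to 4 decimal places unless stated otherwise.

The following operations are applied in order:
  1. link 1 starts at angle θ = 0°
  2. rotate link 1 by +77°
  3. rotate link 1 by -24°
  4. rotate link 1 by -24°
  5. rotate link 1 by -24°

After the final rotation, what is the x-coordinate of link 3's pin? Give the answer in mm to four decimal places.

geometry: r = 13 mm, L = 104 mm, e = 18 mm; θ starts at 0°
rotate link 1 by +77°: θ ← 0° +77° = 77°
rotate link 1 by -24°: θ ← 77° -24° = 53°
rotate link 1 by -24°: θ ← 53° -24° = 29°
rotate link 1 by -24°: θ ← 29° -24° = 5°
crank pin P = (r cos θ, r sin θ) = (12.950531, 1.133025)
h = r sin θ − e = 1.133025 − 18 = -16.866975
x = r cos θ + √(L² − h²) = 12.950531 + 102.623122 = 115.573653

115.5737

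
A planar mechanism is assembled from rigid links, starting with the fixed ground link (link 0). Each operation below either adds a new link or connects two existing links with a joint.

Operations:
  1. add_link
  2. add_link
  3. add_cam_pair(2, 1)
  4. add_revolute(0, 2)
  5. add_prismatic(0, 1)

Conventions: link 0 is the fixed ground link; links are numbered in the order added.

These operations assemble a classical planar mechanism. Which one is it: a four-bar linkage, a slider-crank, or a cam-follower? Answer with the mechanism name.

links: 3 (incl. ground); joints: 1 revolute, 1 prismatic, 1 higher (cam) pair, forming one closed loop
3 links, revolute + prismatic + higher pair in one loop → cam-follower

cam-follower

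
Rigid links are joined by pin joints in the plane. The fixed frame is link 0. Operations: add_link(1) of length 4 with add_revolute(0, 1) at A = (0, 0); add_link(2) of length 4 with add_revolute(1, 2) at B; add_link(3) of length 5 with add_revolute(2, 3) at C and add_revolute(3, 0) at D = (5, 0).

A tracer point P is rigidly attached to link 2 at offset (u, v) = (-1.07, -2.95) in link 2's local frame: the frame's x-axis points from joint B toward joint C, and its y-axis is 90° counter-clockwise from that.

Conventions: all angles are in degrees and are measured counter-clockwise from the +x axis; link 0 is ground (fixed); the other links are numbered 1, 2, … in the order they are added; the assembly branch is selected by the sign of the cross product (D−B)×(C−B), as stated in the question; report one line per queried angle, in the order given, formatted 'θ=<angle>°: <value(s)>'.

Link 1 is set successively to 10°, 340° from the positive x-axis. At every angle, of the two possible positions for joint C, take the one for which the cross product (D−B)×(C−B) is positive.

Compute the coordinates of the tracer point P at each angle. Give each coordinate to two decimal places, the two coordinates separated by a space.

A=(0,0), D=(5.00,0)
θ=10°: B = A + 4.00·(cos10°, sin10°) = (3.9392, 0.6946)
θ=10°: |BD| = 1.2679
θ=10°: circle(B,4.00) ∩ circle(D,5.00): a=-2.9151, h=2.7390
θ=10°:   candidates: C₊=(3.0009,4.5830) cross=3.473; C₋=(0.0000,-0.0000) cross=-3.473
θ=10°:   branch + wants cross > 0 → take C=(3.0009,4.5830) (cross=3.473)
θ=10°: ex = (C−B)/|BC| = (-0.2346,0.9721); ey = (-0.9721,-0.2346)
θ=10°: P = B + -1.07·ex + -2.95·ey = (7.0579,0.3464)
θ=340°: B = A + 4.00·(cos340°, sin340°) = (3.7588, -1.3681)
θ=340°: |BD| = 1.8472
θ=340°: circle(B,4.00) ∩ circle(D,5.00): a=-1.5124, h=3.7030
θ=340°:   candidates: C₊=(0.0000,0.0000) cross=6.840; C₋=(5.4850,-4.9764) cross=-6.840
θ=340°:   branch + wants cross > 0 → take C=(0.0000,0.0000) (cross=6.840)
θ=340°: ex = (C−B)/|BC| = (-0.9397,0.3420); ey = (-0.3420,-0.9397)
θ=340°: P = B + -1.07·ex + -2.95·ey = (5.7732,1.0381)

θ=10°: 7.06 0.35
θ=340°: 5.77 1.04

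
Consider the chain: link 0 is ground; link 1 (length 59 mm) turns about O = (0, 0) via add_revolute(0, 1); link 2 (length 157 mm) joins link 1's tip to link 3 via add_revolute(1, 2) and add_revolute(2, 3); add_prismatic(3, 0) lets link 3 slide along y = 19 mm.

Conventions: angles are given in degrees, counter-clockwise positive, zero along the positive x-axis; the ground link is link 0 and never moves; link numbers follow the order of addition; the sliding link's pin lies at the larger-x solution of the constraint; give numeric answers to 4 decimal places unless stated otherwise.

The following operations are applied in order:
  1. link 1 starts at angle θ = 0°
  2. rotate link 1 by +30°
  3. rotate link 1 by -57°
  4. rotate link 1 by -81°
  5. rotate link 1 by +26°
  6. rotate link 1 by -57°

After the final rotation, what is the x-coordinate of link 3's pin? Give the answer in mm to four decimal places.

geometry: r = 59 mm, L = 157 mm, e = 19 mm; θ starts at 0°
rotate link 1 by +30°: θ ← 0° +30° = 30°
rotate link 1 by -57°: θ ← 30° -57° = -27°
rotate link 1 by -81°: θ ← -27° -81° = -108°
rotate link 1 by +26°: θ ← -108° +26° = -82°
rotate link 1 by -57°: θ ← -82° -57° = -139°
crank pin P = (r cos θ, r sin θ) = (-44.527865, -38.707483)
h = r sin θ − e = -38.707483 − 19 = -57.707483
x = r cos θ + √(L² − h²) = -44.527865 + 146.009748 = 101.481883

101.4819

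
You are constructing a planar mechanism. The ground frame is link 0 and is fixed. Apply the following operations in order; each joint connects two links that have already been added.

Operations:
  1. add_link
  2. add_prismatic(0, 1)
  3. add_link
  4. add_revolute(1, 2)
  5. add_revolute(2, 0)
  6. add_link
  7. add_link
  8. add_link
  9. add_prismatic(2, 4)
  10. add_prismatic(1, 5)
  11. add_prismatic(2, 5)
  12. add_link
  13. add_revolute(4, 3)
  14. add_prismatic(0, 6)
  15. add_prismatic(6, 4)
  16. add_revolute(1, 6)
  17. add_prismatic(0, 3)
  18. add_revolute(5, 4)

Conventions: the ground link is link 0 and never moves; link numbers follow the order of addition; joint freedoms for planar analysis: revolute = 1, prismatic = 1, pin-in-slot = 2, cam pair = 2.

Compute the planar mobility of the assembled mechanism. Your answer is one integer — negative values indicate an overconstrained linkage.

L=1 J1=0 J2=0
add link → L=2 J1=0 J2=0
P@0,1 dof=1 J1 → L=2 J1=1 J2=0
add link → L=3 J1=1 J2=0
R@1,2 dof=1 J1 → L=3 J1=2 J2=0
R@2,0 dof=1 J1 → L=3 J1=3 J2=0
add link → L=4 J1=3 J2=0
add link → L=5 J1=3 J2=0
add link → L=6 J1=3 J2=0
P@2,4 dof=1 J1 → L=6 J1=4 J2=0
P@1,5 dof=1 J1 → L=6 J1=5 J2=0
P@2,5 dof=1 J1 → L=6 J1=6 J2=0
add link → L=7 J1=6 J2=0
R@4,3 dof=1 J1 → L=7 J1=7 J2=0
P@0,6 dof=1 J1 → L=7 J1=8 J2=0
P@6,4 dof=1 J1 → L=7 J1=9 J2=0
R@1,6 dof=1 J1 → L=7 J1=10 J2=0
P@0,3 dof=1 J1 → L=7 J1=11 J2=0
R@5,4 dof=1 J1 → L=7 J1=12 J2=0
M=3(L−1)−2J1−J2=3·6−2·12−0=-6

M = -6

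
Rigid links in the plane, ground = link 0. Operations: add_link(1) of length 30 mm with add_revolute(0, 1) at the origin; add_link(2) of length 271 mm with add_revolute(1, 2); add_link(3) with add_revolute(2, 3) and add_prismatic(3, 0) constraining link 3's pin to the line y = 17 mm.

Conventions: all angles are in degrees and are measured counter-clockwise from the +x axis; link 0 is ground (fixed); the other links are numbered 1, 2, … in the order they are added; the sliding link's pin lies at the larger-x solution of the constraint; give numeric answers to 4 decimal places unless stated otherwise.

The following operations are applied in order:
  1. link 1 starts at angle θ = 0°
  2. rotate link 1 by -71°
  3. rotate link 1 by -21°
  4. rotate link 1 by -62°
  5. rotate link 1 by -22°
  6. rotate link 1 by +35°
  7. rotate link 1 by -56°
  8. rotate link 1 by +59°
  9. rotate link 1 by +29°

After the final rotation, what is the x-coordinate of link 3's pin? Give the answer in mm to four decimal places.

geometry: r = 30 mm, L = 271 mm, e = 17 mm; θ starts at 0°
rotate link 1 by -71°: θ ← 0° -71° = -71°
rotate link 1 by -21°: θ ← -71° -21° = -92°
rotate link 1 by -62°: θ ← -92° -62° = -154°
rotate link 1 by -22°: θ ← -154° -22° = -176°
rotate link 1 by +35°: θ ← -176° +35° = -141°
rotate link 1 by -56°: θ ← -141° -56° = -197°
rotate link 1 by +59°: θ ← -197° +59° = -138°
rotate link 1 by +29°: θ ← -138° +29° = -109°
crank pin P = (r cos θ, r sin θ) = (-9.767045, -28.365557)
h = r sin θ − e = -28.365557 − 17 = -45.365557
x = r cos θ + √(L² − h²) = -9.767045 + 267.175909 = 257.408864

257.4089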